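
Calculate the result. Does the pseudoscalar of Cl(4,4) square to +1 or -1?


The pseudoscalar I = e1...e_n (product of all n generators) of Cl(p,q) satisfies I^2 = (-1)^(q + n(n-1)/2).
p = 4, q = 4, n = p + q = 8
n(n-1)/2 = 8 * 7 / 2 = 28
Exponent = q + n(n-1)/2 = 4 + 28 = 32
I^2 = (-1)^32 = +1


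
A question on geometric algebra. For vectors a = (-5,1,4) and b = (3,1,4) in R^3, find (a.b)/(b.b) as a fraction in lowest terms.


Projection coefficient = (a . b) / (b . b)
a . b = (-5)*3 + 1*1 + 4*4
= -15 + 1 + 16 = 2
b . b = 3^2 + 1^2 + 4^2
= 9 + 1 + 16 = 26
Coefficient = 2/26
In lowest terms: 1/13


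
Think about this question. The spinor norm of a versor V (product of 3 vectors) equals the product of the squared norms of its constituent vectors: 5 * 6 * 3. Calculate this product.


Spinor norm N(V) = |v1|^2 * |v2|^2 * ... * |v3|^2
= 5 * 6 * 3
Running product: 5, 30, 90
N(V) = 90


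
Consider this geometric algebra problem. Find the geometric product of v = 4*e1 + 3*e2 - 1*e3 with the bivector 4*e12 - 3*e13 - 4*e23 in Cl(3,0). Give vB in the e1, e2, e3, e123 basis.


vB has grade-1 (vector) and grade-3 (trivector) parts: vB = (v _| B) + (v ^ B).
Vector part <vB>_1:
  e1: -v2*b12 - v3*b13 = -(3)*(4) - (-1)*(-3) = -15
  e2: v1*b12 - v3*b23 = (4)*(4) - (-1)*(-4) = 12
  e3: v1*b13 + v2*b23 = (4)*(-3) + (3)*(-4) = -24
Trivector part <vB>_3:
  e123: v1*b23 - v2*b13 + v3*b12 = (4)*(-4) - (3)*(-3) + (-1)*(4) = -11
vB = -15*e1 + 12*e2 - 24*e3 - 11*e123


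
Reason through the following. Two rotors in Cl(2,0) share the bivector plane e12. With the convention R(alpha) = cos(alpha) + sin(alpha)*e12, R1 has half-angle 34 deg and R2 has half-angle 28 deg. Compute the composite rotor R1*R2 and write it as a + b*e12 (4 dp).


Same-plane rotors commute and their half-angles add:
R1*R2 = cos(a1 + a2) + sin(a1 + a2)*e12.
a1 + a2 = 34 + 28 = 62 deg
cos(62 deg) = 0.4695
sin(62 deg) = 0.8829
R1*R2 = 0.4695 + 0.8829*e12


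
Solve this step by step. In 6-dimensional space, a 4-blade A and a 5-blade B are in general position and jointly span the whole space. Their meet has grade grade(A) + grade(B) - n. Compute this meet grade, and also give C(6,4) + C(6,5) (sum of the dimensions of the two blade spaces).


Meet grade = grade(A) + grade(B) - n
= 4 + 5 - 6 = 3
C(6,4) = 15
C(6,5) = 6
dim_A + dim_B = 15 + 6 = 21


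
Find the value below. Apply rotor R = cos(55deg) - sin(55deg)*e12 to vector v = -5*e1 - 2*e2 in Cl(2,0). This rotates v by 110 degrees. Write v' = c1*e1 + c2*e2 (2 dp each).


Rotor R = cos(55deg) - sin(55deg)*e12
Rotation angle theta = 2 * 55 = 110 degrees
v' = R*v*~R rotates v by theta.
cos(110deg) = -0.3420, sin(110deg) = 0.9397
v'_1 = -5*cos(110deg) - (-2)*sin(110deg)
= -5*(-0.3420) - (-2)*0.9397
= 3.59
v'_2 = -5*sin(110deg) + (-2)*cos(110deg)
= -5*0.9397 + (-2)*(-0.3420)
= -4.01
v' = 3.59*e1 - 4.01*e2


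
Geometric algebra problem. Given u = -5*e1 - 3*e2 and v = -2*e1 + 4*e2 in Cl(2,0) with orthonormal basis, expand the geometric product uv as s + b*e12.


Expand: (-5*e1 - 3*e2)(-2*e1 + 4*e2)
= (-5)*(-2)*e1e1 + (-5)*4*e1e2 + (-3)*(-2)*e2e1 + (-3)*4*e2e2
Using e1^2 = e2^2 = 1, e2e1 = -e1e2:
Scalar part s = (-5)*(-2) + (-3)*4 = 10 + (-12) = -2
Bivector part b = (-5)*4 - (-3)*(-2) = -20 - 6 = -26
uv = -2 - 26*e12


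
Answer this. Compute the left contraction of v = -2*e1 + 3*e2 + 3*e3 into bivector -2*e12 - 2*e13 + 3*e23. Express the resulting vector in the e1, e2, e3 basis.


Left contraction v _| B = <vB>_1 (grade-1 part of the geometric product vB).
Using e1_|e12 = e2, e2_|e12 = -e1, e1_|e13 = e3, e3_|e13 = -e1, e2_|e23 = e3, e3_|e23 = -e2:
e1 coeff: -v2*b12 - v3*b13 = -(3)*(-2) - (3)*(-2) = 12
e2 coeff: v1*b12 - v3*b23 = (-2)*(-2) - (3)*(3) = -5
e3 coeff: v1*b13 + v2*b23 = (-2)*(-2) + (3)*(3) = 13
v _| B = 12*e1 - 5*e2 + 13*e3


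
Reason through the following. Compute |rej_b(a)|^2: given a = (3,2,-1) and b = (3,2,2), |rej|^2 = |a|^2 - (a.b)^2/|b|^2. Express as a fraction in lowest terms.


|a|^2 = 3^2 + 2^2 + (-1)^2 = 14
|b|^2 = 3^2 + 2^2 + 2^2 = 17
a . b = 3*3 + 2*2 + (-1)*2 = 11
(a.b)^2 = 11^2 = 121
|rej|^2 = 14 - 121/17
= (238 - 121)/17
= 117/17
In lowest terms: 117/17


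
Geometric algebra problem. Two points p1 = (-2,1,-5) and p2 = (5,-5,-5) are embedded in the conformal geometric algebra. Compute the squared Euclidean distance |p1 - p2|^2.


p1 - p2 = (-7, 6, 0)
|p1 - p2|^2 = (-7)^2 + 6^2 + 0^2
= 49 + 36 + 0
= 85


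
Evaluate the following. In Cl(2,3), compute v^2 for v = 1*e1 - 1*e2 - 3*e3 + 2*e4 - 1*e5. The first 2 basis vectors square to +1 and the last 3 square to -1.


v^2 = sum of c_i^2 * e_i^2
Positive signature terms (e_i^2 = +1): 1^2 + (-1)^2 = 2
Negative signature terms (e_j^2 = -1): (-3)^2 + 2^2 + (-1)^2 = 14
v^2 = 2 - 14 = -12


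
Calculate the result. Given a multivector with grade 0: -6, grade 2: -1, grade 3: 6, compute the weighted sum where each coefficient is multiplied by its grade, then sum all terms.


Grade-weighted sum = sum of grade_k * coefficient_k
0*(-6) = 0
2*(-1) = -2
3*6 = 18
Total = 0 + (-2) + 18 = 16


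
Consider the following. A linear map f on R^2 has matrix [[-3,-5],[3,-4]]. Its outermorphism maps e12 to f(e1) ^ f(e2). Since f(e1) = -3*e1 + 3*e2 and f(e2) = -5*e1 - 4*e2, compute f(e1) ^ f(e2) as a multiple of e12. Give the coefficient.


The outermorphism of a linear map f sends e1^e2 to f(e1)^f(e2).
f(e1) = -3*e1 + 3*e2
f(e2) = -5*e1 - 4*e2
f(e1) ^ f(e2) = (-3*e1 + 3*e2) ^ (-5*e1 - 4*e2)
= (-3)*(-4)*e12 + 3*(-5)*e21
= (12 - (-15))*e12
= 27*e12
Coefficient = 27


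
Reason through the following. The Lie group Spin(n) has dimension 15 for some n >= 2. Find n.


dim Spin(n) = dim so(n) = n(n-1)/2.
Solve n(n-1)/2 = 15, i.e. n^2 - n - 30 = 0.
Discriminant = 1 + 8*15 = 121
n = (1 + sqrt(121))/2 = (1 + 11)/2 = 6


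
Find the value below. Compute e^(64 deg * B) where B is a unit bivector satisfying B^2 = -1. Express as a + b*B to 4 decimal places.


For a unit bivector B with B^2 = -1, the exponential series gives
e^(theta*B) = cos(theta) + sin(theta)*B (the GA analogue of Euler's formula).
theta = 64 degrees = 1.117011 rad
cos(64 deg) = 0.4384
sin(64 deg) = 0.8988
exp(theta*B) = 0.4384 + 0.8988*B


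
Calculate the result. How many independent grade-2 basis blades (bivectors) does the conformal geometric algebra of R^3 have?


The conformal model of R^3 uses Cl(4,1) with m = 3 + 2 = 5 generators.
Number of grade-2 blades = C(m, 2) = C(5, 2)
= 5*4/2 = 10


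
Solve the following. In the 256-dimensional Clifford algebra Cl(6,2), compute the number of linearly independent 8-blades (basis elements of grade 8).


Number of grade-k basis blades in Cl(p,q) with n = p + q is C(n, k).
n = 6 + 2 = 8
C(8, 8) = 8! / (8! * 0!)
= 40320 / (40320 * 1)
= 1


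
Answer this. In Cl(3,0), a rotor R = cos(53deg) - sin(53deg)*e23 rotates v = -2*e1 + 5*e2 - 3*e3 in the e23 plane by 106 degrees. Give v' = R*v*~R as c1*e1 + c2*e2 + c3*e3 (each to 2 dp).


Rotor R = cos(53deg) - sin(53deg)*e23
Rotation angle theta = 2 * 53 = 106 degrees in the e23 plane (e2 -> e3).
The component perpendicular to the plane (e1) is invariant: v'_1 = v1 = -2.00
cos(106deg) = -0.2756, sin(106deg) = 0.9613
v'_2 = v2*cos(theta) - v3*sin(theta) = 5*(-0.2756) - (-3)*0.9613 = 1.51
v'_3 = v2*sin(theta) + v3*cos(theta) = 5*0.9613 + (-3)*(-0.2756) = 5.63
v' = -2.00*e1 + 1.51*e2 + 5.63*e3


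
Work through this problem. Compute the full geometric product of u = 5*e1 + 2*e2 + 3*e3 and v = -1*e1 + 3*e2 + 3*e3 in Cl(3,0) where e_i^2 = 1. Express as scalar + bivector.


In Cl(3,0): e_i^2 = 1, e_ie_j = -e_je_i for i != j.
Scalar part = u . v = 5*(-1) + 2*3 + 3*3
= -5 + 6 + 9 = 10
e12 coeff = 5*3 - 2*(-1) = 15 - (-2) = 17
e13 coeff = 5*3 - 3*(-1) = 15 - (-3) = 18
e23 coeff = 2*3 - 3*3 = 6 - 9 = -3
uv = 10 + 17*e12 + 18*e13 - 3*e23


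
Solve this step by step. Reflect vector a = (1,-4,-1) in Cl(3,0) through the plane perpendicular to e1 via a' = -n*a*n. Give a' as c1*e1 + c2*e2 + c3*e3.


Reflection formula: a' = -n*a*n, with n = e1 (unit vector, n^2 = 1).
For reflection through hyperplane perp to e1:
The component along e1 flips sign, others stay.
a = (1, -4, -1)
a' = (-1, -4, -1)
a' = -1*e1 - 4*e2 - 1*e3


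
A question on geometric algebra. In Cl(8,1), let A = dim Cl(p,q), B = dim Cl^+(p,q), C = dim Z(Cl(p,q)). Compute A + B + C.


n = 8 + 1 = 9
Total dim = 2^9 = 512
Even subalgebra dim = 2^8 = 256
n is odd, so center dim = 2
Sum = 512 + 256 + 2 = 770


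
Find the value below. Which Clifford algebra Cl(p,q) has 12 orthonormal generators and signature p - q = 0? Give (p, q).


We need p + q = 12 and p - q = 0.
Adding: 2p = 12 + 0 = 12, so p = 6.
Then q = 12 - 6 = 6.
(p, q) = (6, 6)


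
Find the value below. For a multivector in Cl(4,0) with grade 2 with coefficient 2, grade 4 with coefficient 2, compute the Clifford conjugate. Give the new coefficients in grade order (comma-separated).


Clifford conjugate sign for grade k: (-1)^(k(k+1)/2)
Grade 2: (-1)^(2*3/2) = (-1)^3 = -1, coeff 2 -> -2
Grade 4: (-1)^(4*5/2) = (-1)^10 = 1, coeff 2 -> 2
Conjugated coefficients: -2, 2


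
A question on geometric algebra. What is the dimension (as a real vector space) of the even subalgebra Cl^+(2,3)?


Even subalgebra dimension = 2^(n-1)
n = 2 + 3 = 5
2^(5 - 1) = 2^4 = 16
Verification: sum of C(5,k) for even k = 1 + 10 + 5 = 16
Result = 16


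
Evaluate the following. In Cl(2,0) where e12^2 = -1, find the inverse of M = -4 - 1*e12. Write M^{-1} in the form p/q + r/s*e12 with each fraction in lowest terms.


M = -4 - 1*e12, where e12^2 = -1.
Since M commutes with its reverse ~M = a - b*e12, M * ~M = a^2 - b^2*e12^2 = a^2 + b^2.
So M^{-1} = ~M / (a^2 + b^2) = (a - b*e12)/(a^2 + b^2).
a^2 + b^2 = 16 + 1 = 17
Scalar part = -4/17 = -4/17
Bivector coeff = 1/17 = 1/17
M^{-1} = -4/17 + 1/17*e12


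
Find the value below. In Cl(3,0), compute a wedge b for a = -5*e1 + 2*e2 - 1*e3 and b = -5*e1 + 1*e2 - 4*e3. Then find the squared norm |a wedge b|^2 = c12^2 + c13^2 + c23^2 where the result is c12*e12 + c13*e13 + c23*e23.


a wedge b = (a1*b2 - a2*b1)*e12 + (a1*b3 - a3*b1)*e13 + (a2*b3 - a3*b2)*e23
e12 coeff: (-5)*1 - 2*(-5) = -5 - (-10) = 5
e13 coeff: (-5)*(-4) - (-1)*(-5) = 20 - 5 = 15
e23 coeff: 2*(-4) - (-1)*1 = -8 - (-1) = -7
|a wedge b|^2 = 5^2 + 15^2 + (-7)^2
= 25 + 225 + 49
= 299


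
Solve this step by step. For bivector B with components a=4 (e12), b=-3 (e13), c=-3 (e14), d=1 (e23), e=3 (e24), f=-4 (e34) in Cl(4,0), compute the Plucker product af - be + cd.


Plucker relation: af - be + cd
a*f = 4*(-4) = -16
b*e = (-3)*3 = -9
c*d = (-3)*1 = -3
af - be + cd = -16 - (-9) + (-3)
= -10


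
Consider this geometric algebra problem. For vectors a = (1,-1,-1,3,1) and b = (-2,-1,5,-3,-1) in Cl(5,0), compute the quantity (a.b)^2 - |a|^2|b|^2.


a . b = 1*(-2) + (-1)*(-1) + (-1)*5 + 3*(-3) + 1*(-1)
= -2 + 1 + (-5) + (-9) + (-1) = -16
|a|^2 = 1^2 + (-1)^2 + (-1)^2 + 3^2 + 1^2 = 13
|b|^2 = (-2)^2 + (-1)^2 + 5^2 + (-3)^2 + (-1)^2 = 40
(a.b)^2 = (-16)^2 = 256
|a|^2 * |b|^2 = 13 * 40 = 520
Result = 256 - 520 = -264


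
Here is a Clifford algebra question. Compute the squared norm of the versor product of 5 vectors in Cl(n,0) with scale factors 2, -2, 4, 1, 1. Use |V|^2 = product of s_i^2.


Each vector v_i has |v_i|^2 = s_i^2
Squared scales: 2^2 = 4, (-2)^2 = 4, 4^2 = 16, 1^2 = 1, 1^2 = 1
|V|^2 = 4 * 4 * 16 * 1 * 1
= 256


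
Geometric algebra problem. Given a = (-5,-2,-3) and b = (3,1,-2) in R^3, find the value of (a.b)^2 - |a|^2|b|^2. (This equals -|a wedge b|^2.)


a . b = (-5)*3 + (-2)*1 + (-3)*(-2)
= -15 + (-2) + 6 = -11
|a|^2 = (-5)^2 + (-2)^2 + (-3)^2 = 38
|b|^2 = 3^2 + 1^2 + (-2)^2 = 14
(a.b)^2 = (-11)^2 = 121
|a|^2 * |b|^2 = 38 * 14 = 532
Result = 121 - 532 = -411


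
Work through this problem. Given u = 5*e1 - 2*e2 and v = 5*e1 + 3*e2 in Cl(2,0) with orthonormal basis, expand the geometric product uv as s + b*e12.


Expand: (5*e1 - 2*e2)(5*e1 + 3*e2)
= 5*5*e1e1 + 5*3*e1e2 + (-2)*5*e2e1 + (-2)*3*e2e2
Using e1^2 = e2^2 = 1, e2e1 = -e1e2:
Scalar part s = 5*5 + (-2)*3 = 25 + (-6) = 19
Bivector part b = 5*3 - (-2)*5 = 15 - (-10) = 25
uv = 19 + 25*e12


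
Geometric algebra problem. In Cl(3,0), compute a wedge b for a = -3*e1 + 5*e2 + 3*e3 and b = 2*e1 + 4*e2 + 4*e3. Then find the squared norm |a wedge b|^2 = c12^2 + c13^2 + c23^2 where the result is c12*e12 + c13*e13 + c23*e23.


a wedge b = (a1*b2 - a2*b1)*e12 + (a1*b3 - a3*b1)*e13 + (a2*b3 - a3*b2)*e23
e12 coeff: (-3)*4 - 5*2 = -12 - 10 = -22
e13 coeff: (-3)*4 - 3*2 = -12 - 6 = -18
e23 coeff: 5*4 - 3*4 = 20 - 12 = 8
|a wedge b|^2 = (-22)^2 + (-18)^2 + 8^2
= 484 + 324 + 64
= 872


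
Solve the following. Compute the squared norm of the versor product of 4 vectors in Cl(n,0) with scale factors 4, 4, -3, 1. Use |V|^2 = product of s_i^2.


Each vector v_i has |v_i|^2 = s_i^2
Squared scales: 4^2 = 16, 4^2 = 16, (-3)^2 = 9, 1^2 = 1
|V|^2 = 16 * 16 * 9 * 1
= 2304


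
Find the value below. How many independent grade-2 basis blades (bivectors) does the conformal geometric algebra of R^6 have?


The conformal model of R^6 uses Cl(7,1) with m = 6 + 2 = 8 generators.
Number of grade-2 blades = C(m, 2) = C(8, 2)
= 8*7/2 = 28


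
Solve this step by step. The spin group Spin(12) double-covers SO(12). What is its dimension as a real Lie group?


Spin(n) double-covers SO(n); both have Lie algebra so(n) of dimension n(n-1)/2.
n = 12
n(n-1) = 12 * 11 = 132
dim Spin(12) = 132/2 = 66


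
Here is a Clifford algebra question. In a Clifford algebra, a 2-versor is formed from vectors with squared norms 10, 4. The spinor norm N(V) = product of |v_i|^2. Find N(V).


Spinor norm N(V) = |v1|^2 * |v2|^2 * ... * |v2|^2
= 10 * 4
Running product: 10, 40
N(V) = 40


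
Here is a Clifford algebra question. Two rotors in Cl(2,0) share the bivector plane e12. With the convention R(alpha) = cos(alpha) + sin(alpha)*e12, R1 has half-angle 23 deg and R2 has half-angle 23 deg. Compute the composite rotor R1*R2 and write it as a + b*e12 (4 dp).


Same-plane rotors commute and their half-angles add:
R1*R2 = cos(a1 + a2) + sin(a1 + a2)*e12.
a1 + a2 = 23 + 23 = 46 deg
cos(46 deg) = 0.6947
sin(46 deg) = 0.7193
R1*R2 = 0.6947 + 0.7193*e12


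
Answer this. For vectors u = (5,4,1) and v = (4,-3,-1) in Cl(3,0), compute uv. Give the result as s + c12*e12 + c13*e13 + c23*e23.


In Cl(3,0): e_i^2 = 1, e_ie_j = -e_je_i for i != j.
Scalar part = u . v = 5*4 + 4*(-3) + 1*(-1)
= 20 + (-12) + (-1) = 7
e12 coeff = 5*(-3) - 4*4 = -15 - 16 = -31
e13 coeff = 5*(-1) - 1*4 = -5 - 4 = -9
e23 coeff = 4*(-1) - 1*(-3) = -4 - (-3) = -1
uv = 7 - 31*e12 - 9*e13 - 1*e23


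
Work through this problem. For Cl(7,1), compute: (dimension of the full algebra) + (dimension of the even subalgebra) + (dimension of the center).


n = 7 + 1 = 8
Total dim = 2^8 = 256
Even subalgebra dim = 2^7 = 128
n is even, so center dim = 1
Sum = 256 + 128 + 1 = 385


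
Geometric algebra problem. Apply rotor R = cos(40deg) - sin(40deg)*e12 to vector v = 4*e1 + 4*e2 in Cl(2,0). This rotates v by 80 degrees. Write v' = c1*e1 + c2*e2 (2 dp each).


Rotor R = cos(40deg) - sin(40deg)*e12
Rotation angle theta = 2 * 40 = 80 degrees
v' = R*v*~R rotates v by theta.
cos(80deg) = 0.1736, sin(80deg) = 0.9848
v'_1 = 4*cos(80deg) - 4*sin(80deg)
= 4*0.1736 - 4*0.9848
= -3.24
v'_2 = 4*sin(80deg) + 4*cos(80deg)
= 4*0.9848 + 4*0.1736
= 4.63
v' = -3.24*e1 + 4.63*e2


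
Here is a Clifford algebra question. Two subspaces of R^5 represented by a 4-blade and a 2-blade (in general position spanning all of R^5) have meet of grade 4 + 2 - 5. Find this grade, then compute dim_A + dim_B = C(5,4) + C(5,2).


Meet grade = grade(A) + grade(B) - n
= 4 + 2 - 5 = 1
C(5,4) = 5
C(5,2) = 10
dim_A + dim_B = 5 + 10 = 15


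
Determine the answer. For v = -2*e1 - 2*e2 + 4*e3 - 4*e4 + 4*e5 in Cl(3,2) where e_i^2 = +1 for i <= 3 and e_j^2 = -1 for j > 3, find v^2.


v^2 = sum of c_i^2 * e_i^2
Positive signature terms (e_i^2 = +1): (-2)^2 + (-2)^2 + 4^2 = 24
Negative signature terms (e_j^2 = -1): (-4)^2 + 4^2 = 32
v^2 = 24 - 32 = -8


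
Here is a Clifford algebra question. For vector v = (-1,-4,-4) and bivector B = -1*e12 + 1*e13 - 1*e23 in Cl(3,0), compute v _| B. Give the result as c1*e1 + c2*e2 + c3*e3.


Left contraction v _| B = <vB>_1 (grade-1 part of the geometric product vB).
Using e1_|e12 = e2, e2_|e12 = -e1, e1_|e13 = e3, e3_|e13 = -e1, e2_|e23 = e3, e3_|e23 = -e2:
e1 coeff: -v2*b12 - v3*b13 = -(-4)*(-1) - (-4)*(1) = 0
e2 coeff: v1*b12 - v3*b23 = (-1)*(-1) - (-4)*(-1) = -3
e3 coeff: v1*b13 + v2*b23 = (-1)*(1) + (-4)*(-1) = 3
v _| B = 0*e1 - 3*e2 + 3*e3


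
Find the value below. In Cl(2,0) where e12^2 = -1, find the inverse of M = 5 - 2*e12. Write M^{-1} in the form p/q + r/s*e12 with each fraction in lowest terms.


M = 5 - 2*e12, where e12^2 = -1.
Since M commutes with its reverse ~M = a - b*e12, M * ~M = a^2 - b^2*e12^2 = a^2 + b^2.
So M^{-1} = ~M / (a^2 + b^2) = (a - b*e12)/(a^2 + b^2).
a^2 + b^2 = 25 + 4 = 29
Scalar part = 5/29 = 5/29
Bivector coeff = 2/29 = 2/29
M^{-1} = 5/29 + 2/29*e12


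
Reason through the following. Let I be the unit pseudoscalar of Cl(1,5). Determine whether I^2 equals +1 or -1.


The pseudoscalar I = e1...e_n (product of all n generators) of Cl(p,q) satisfies I^2 = (-1)^(q + n(n-1)/2).
p = 1, q = 5, n = p + q = 6
n(n-1)/2 = 6 * 5 / 2 = 15
Exponent = q + n(n-1)/2 = 5 + 15 = 20
I^2 = (-1)^20 = +1


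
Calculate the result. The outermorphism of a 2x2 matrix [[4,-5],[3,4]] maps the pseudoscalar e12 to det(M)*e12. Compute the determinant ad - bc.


The outermorphism of a linear map f sends e1^e2 to f(e1)^f(e2).
f(e1) = 4*e1 + 3*e2
f(e2) = -5*e1 + 4*e2
f(e1) ^ f(e2) = (4*e1 + 3*e2) ^ (-5*e1 + 4*e2)
= 4*4*e12 + 3*(-5)*e21
= (16 - (-15))*e12
= 31*e12
Coefficient = 31


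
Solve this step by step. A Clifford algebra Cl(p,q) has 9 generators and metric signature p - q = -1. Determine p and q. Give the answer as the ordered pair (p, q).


We need p + q = 9 and p - q = -1.
Adding: 2p = 9 + (-1) = 8, so p = 4.
Then q = 9 - 4 = 5.
(p, q) = (4, 5)


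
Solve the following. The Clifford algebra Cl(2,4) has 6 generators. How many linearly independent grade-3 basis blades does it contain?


Number of grade-k basis blades in Cl(p,q) with n = p + q is C(n, k).
n = 2 + 4 = 6
C(6, 3) = 6! / (3! * 3!)
= 720 / (6 * 6)
= 20


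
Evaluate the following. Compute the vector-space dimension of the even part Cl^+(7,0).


Even subalgebra dimension = 2^(n-1)
n = 7 + 0 = 7
2^(7 - 1) = 2^6 = 64
Verification: sum of C(7,k) for even k = 1 + 21 + 35 + 7 = 64
Result = 64


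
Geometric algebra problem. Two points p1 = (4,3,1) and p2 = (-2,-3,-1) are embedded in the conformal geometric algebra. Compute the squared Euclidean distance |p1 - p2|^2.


p1 - p2 = (6, 6, 2)
|p1 - p2|^2 = 6^2 + 6^2 + 2^2
= 36 + 36 + 4
= 76


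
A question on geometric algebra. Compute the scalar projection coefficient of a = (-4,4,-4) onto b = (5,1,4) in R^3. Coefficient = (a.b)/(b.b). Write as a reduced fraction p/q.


Projection coefficient = (a . b) / (b . b)
a . b = (-4)*5 + 4*1 + (-4)*4
= -20 + 4 + (-16) = -32
b . b = 5^2 + 1^2 + 4^2
= 25 + 1 + 16 = 42
Coefficient = -32/42
In lowest terms: -16/21


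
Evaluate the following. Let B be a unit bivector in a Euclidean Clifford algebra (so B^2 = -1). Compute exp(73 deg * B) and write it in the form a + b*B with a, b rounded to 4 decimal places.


For a unit bivector B with B^2 = -1, the exponential series gives
e^(theta*B) = cos(theta) + sin(theta)*B (the GA analogue of Euler's formula).
theta = 73 degrees = 1.27409 rad
cos(73 deg) = 0.2924
sin(73 deg) = 0.9563
exp(theta*B) = 0.2924 + 0.9563*B


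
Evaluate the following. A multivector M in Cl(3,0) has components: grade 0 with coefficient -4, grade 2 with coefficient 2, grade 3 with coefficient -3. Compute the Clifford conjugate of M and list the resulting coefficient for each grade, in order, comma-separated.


Clifford conjugate sign for grade k: (-1)^(k(k+1)/2)
Grade 0: (-1)^(0*1/2) = (-1)^0 = 1, coeff -4 -> -4
Grade 2: (-1)^(2*3/2) = (-1)^3 = -1, coeff 2 -> -2
Grade 3: (-1)^(3*4/2) = (-1)^6 = 1, coeff -3 -> -3
Conjugated coefficients: -4, -2, -3


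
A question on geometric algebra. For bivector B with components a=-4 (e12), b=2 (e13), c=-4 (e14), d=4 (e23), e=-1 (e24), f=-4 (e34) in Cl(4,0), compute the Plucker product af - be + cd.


Plucker relation: af - be + cd
a*f = (-4)*(-4) = 16
b*e = 2*(-1) = -2
c*d = (-4)*4 = -16
af - be + cd = 16 - (-2) + (-16)
= 2


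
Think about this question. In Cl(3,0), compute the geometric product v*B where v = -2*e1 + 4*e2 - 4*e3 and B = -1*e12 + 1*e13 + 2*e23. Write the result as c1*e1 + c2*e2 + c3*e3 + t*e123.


vB has grade-1 (vector) and grade-3 (trivector) parts: vB = (v _| B) + (v ^ B).
Vector part <vB>_1:
  e1: -v2*b12 - v3*b13 = -(4)*(-1) - (-4)*(1) = 8
  e2: v1*b12 - v3*b23 = (-2)*(-1) - (-4)*(2) = 10
  e3: v1*b13 + v2*b23 = (-2)*(1) + (4)*(2) = 6
Trivector part <vB>_3:
  e123: v1*b23 - v2*b13 + v3*b12 = (-2)*(2) - (4)*(1) + (-4)*(-1) = -4
vB = 8*e1 + 10*e2 + 6*e3 - 4*e123


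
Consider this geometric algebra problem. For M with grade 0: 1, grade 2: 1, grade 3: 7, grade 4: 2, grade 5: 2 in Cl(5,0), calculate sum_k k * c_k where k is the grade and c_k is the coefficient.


Grade-weighted sum = sum of grade_k * coefficient_k
0*1 = 0
2*1 = 2
3*7 = 21
4*2 = 8
5*2 = 10
Total = 0 + 2 + 21 + 8 + 10 = 41


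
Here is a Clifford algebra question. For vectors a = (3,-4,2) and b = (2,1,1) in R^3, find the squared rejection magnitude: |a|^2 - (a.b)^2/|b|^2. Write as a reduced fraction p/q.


|a|^2 = 3^2 + (-4)^2 + 2^2 = 29
|b|^2 = 2^2 + 1^2 + 1^2 = 6
a . b = 3*2 + (-4)*1 + 2*1 = 4
(a.b)^2 = 4^2 = 16
|rej|^2 = 29 - 16/6
= (174 - 16)/6
= 158/6
In lowest terms: 79/3


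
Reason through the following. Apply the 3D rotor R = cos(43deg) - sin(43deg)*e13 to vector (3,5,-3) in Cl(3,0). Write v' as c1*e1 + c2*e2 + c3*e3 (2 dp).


Rotor R = cos(43deg) - sin(43deg)*e13
Rotation angle theta = 2 * 43 = 86 degrees in the e13 plane (e1 -> e3).
The component perpendicular to the plane (e2) is invariant: v'_2 = v2 = 5.00
cos(86deg) = 0.0698, sin(86deg) = 0.9976
v'_1 = v1*cos(theta) - v3*sin(theta) = 3*0.0698 - (-3)*0.9976 = 3.20
v'_3 = v1*sin(theta) + v3*cos(theta) = 3*0.9976 + (-3)*0.0698 = 2.78
v' = 3.20*e1 + 5.00*e2 + 2.78*e3


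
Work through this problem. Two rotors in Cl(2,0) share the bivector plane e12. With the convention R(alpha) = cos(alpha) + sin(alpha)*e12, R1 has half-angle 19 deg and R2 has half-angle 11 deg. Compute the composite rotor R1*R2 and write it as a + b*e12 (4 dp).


Same-plane rotors commute and their half-angles add:
R1*R2 = cos(a1 + a2) + sin(a1 + a2)*e12.
a1 + a2 = 19 + 11 = 30 deg
cos(30 deg) = 0.8660
sin(30 deg) = 0.5000
R1*R2 = 0.8660 + 0.5000*e12


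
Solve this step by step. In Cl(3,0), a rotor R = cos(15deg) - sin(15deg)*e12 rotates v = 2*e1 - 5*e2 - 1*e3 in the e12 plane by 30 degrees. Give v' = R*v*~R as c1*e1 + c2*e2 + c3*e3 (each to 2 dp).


Rotor R = cos(15deg) - sin(15deg)*e12
Rotation angle theta = 2 * 15 = 30 degrees in the e12 plane (e1 -> e2).
The component perpendicular to the plane (e3) is invariant: v'_3 = v3 = -1.00
cos(30deg) = 0.8660, sin(30deg) = 0.5000
v'_1 = v1*cos(theta) - v2*sin(theta) = 2*0.8660 - (-5)*0.5000 = 4.23
v'_2 = v1*sin(theta) + v2*cos(theta) = 2*0.5000 + (-5)*0.8660 = -3.33
v' = 4.23*e1 - 3.33*e2 - 1.00*e3


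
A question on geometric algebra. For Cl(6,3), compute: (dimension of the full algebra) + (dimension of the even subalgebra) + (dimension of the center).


n = 6 + 3 = 9
Total dim = 2^9 = 512
Even subalgebra dim = 2^8 = 256
n is odd, so center dim = 2
Sum = 512 + 256 + 2 = 770


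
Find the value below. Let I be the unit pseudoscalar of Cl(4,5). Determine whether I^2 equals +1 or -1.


The pseudoscalar I = e1...e_n (product of all n generators) of Cl(p,q) satisfies I^2 = (-1)^(q + n(n-1)/2).
p = 4, q = 5, n = p + q = 9
n(n-1)/2 = 9 * 8 / 2 = 36
Exponent = q + n(n-1)/2 = 5 + 36 = 41
I^2 = (-1)^41 = -1


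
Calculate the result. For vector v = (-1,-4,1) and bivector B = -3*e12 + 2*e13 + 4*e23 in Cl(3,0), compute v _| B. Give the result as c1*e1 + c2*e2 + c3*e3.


Left contraction v _| B = <vB>_1 (grade-1 part of the geometric product vB).
Using e1_|e12 = e2, e2_|e12 = -e1, e1_|e13 = e3, e3_|e13 = -e1, e2_|e23 = e3, e3_|e23 = -e2:
e1 coeff: -v2*b12 - v3*b13 = -(-4)*(-3) - (1)*(2) = -14
e2 coeff: v1*b12 - v3*b23 = (-1)*(-3) - (1)*(4) = -1
e3 coeff: v1*b13 + v2*b23 = (-1)*(2) + (-4)*(4) = -18
v _| B = -14*e1 - 1*e2 - 18*e3


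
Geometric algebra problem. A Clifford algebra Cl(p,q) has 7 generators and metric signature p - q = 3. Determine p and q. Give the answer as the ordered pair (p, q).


We need p + q = 7 and p - q = 3.
Adding: 2p = 7 + 3 = 10, so p = 5.
Then q = 7 - 5 = 2.
(p, q) = (5, 2)


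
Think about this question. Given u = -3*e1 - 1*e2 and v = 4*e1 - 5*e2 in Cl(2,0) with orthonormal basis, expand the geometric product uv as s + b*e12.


Expand: (-3*e1 - 1*e2)(4*e1 - 5*e2)
= (-3)*4*e1e1 + (-3)*(-5)*e1e2 + (-1)*4*e2e1 + (-1)*(-5)*e2e2
Using e1^2 = e2^2 = 1, e2e1 = -e1e2:
Scalar part s = (-3)*4 + (-1)*(-5) = -12 + 5 = -7
Bivector part b = (-3)*(-5) - (-1)*4 = 15 - (-4) = 19
uv = -7 + 19*e12


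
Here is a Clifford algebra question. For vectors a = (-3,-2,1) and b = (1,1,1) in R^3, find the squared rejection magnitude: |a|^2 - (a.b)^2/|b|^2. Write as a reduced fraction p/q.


|a|^2 = (-3)^2 + (-2)^2 + 1^2 = 14
|b|^2 = 1^2 + 1^2 + 1^2 = 3
a . b = (-3)*1 + (-2)*1 + 1*1 = -4
(a.b)^2 = (-4)^2 = 16
|rej|^2 = 14 - 16/3
= (42 - 16)/3
= 26/3
In lowest terms: 26/3


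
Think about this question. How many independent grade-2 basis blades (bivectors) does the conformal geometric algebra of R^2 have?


The conformal model of R^2 uses Cl(3,1) with m = 2 + 2 = 4 generators.
Number of grade-2 blades = C(m, 2) = C(4, 2)
= 4*3/2 = 6


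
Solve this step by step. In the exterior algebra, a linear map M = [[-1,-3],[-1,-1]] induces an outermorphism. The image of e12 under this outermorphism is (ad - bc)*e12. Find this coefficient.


The outermorphism of a linear map f sends e1^e2 to f(e1)^f(e2).
f(e1) = -1*e1 - 1*e2
f(e2) = -3*e1 - 1*e2
f(e1) ^ f(e2) = (-1*e1 - 1*e2) ^ (-3*e1 - 1*e2)
= (-1)*(-1)*e12 + (-1)*(-3)*e21
= (1 - 3)*e12
= -2*e12
Coefficient = -2


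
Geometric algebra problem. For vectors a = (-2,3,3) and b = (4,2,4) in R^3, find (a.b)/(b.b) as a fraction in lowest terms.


Projection coefficient = (a . b) / (b . b)
a . b = (-2)*4 + 3*2 + 3*4
= -8 + 6 + 12 = 10
b . b = 4^2 + 2^2 + 4^2
= 16 + 4 + 16 = 36
Coefficient = 10/36
In lowest terms: 5/18


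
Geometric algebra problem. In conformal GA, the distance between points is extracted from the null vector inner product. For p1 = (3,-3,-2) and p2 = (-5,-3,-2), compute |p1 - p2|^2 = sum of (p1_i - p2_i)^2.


p1 - p2 = (8, 0, 0)
|p1 - p2|^2 = 8^2 + 0^2 + 0^2
= 64 + 0 + 0
= 64


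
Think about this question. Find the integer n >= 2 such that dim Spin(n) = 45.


dim Spin(n) = dim so(n) = n(n-1)/2.
Solve n(n-1)/2 = 45, i.e. n^2 - n - 90 = 0.
Discriminant = 1 + 8*45 = 361
n = (1 + sqrt(361))/2 = (1 + 19)/2 = 10


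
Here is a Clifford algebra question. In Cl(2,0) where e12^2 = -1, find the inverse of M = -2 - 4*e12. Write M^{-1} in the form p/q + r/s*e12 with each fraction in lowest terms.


M = -2 - 4*e12, where e12^2 = -1.
Since M commutes with its reverse ~M = a - b*e12, M * ~M = a^2 - b^2*e12^2 = a^2 + b^2.
So M^{-1} = ~M / (a^2 + b^2) = (a - b*e12)/(a^2 + b^2).
a^2 + b^2 = 4 + 16 = 20
Scalar part = -2/20 = -1/10
Bivector coeff = 4/20 = 1/5
M^{-1} = -1/10 + 1/5*e12


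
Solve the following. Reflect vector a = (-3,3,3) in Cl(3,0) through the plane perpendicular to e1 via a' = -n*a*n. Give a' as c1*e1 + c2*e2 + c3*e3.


Reflection formula: a' = -n*a*n, with n = e1 (unit vector, n^2 = 1).
For reflection through hyperplane perp to e1:
The component along e1 flips sign, others stay.
a = (-3, 3, 3)
a' = (3, 3, 3)
a' = 3*e1 + 3*e2 + 3*e3


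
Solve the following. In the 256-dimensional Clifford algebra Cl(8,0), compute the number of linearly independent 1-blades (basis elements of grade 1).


Number of grade-k basis blades in Cl(p,q) with n = p + q is C(n, k).
n = 8 + 0 = 8
C(8, 1) = 8! / (1! * 7!)
= 40320 / (1 * 5040)
= 8


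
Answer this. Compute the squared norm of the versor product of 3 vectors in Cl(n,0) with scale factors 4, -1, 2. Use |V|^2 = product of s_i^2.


Each vector v_i has |v_i|^2 = s_i^2
Squared scales: 4^2 = 16, (-1)^2 = 1, 2^2 = 4
|V|^2 = 16 * 1 * 4
= 64


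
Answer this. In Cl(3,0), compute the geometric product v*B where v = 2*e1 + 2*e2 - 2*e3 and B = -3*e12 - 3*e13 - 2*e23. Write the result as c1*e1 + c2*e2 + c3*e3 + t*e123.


vB has grade-1 (vector) and grade-3 (trivector) parts: vB = (v _| B) + (v ^ B).
Vector part <vB>_1:
  e1: -v2*b12 - v3*b13 = -(2)*(-3) - (-2)*(-3) = 0
  e2: v1*b12 - v3*b23 = (2)*(-3) - (-2)*(-2) = -10
  e3: v1*b13 + v2*b23 = (2)*(-3) + (2)*(-2) = -10
Trivector part <vB>_3:
  e123: v1*b23 - v2*b13 + v3*b12 = (2)*(-2) - (2)*(-3) + (-2)*(-3) = 8
vB = 0*e1 - 10*e2 - 10*e3 + 8*e123


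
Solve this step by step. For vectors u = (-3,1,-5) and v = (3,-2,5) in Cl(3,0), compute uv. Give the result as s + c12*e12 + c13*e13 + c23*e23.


In Cl(3,0): e_i^2 = 1, e_ie_j = -e_je_i for i != j.
Scalar part = u . v = (-3)*3 + 1*(-2) + (-5)*5
= -9 + (-2) + (-25) = -36
e12 coeff = (-3)*(-2) - 1*3 = 6 - 3 = 3
e13 coeff = (-3)*5 - (-5)*3 = -15 - (-15) = 0
e23 coeff = 1*5 - (-5)*(-2) = 5 - 10 = -5
uv = -36 + 3*e12 + 0*e13 - 5*e23


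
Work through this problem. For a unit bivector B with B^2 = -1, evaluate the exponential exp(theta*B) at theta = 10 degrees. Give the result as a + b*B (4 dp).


For a unit bivector B with B^2 = -1, the exponential series gives
e^(theta*B) = cos(theta) + sin(theta)*B (the GA analogue of Euler's formula).
theta = 10 degrees = 0.174533 rad
cos(10 deg) = 0.9848
sin(10 deg) = 0.1736
exp(theta*B) = 0.9848 + 0.1736*B


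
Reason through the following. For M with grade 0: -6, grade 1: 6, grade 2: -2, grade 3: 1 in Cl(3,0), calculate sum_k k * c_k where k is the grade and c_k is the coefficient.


Grade-weighted sum = sum of grade_k * coefficient_k
0*(-6) = 0
1*6 = 6
2*(-2) = -4
3*1 = 3
Total = 0 + 6 + (-4) + 3 = 5


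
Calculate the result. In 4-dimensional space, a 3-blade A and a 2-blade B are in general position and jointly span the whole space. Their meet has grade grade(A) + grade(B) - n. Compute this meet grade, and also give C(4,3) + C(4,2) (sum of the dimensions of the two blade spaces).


Meet grade = grade(A) + grade(B) - n
= 3 + 2 - 4 = 1
C(4,3) = 4
C(4,2) = 6
dim_A + dim_B = 4 + 6 = 10


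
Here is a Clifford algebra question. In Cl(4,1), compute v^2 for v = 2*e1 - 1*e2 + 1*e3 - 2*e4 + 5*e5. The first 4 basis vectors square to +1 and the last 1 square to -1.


v^2 = sum of c_i^2 * e_i^2
Positive signature terms (e_i^2 = +1): 2^2 + (-1)^2 + 1^2 + (-2)^2 = 10
Negative signature terms (e_j^2 = -1): 5^2 = 25
v^2 = 10 - 25 = -15


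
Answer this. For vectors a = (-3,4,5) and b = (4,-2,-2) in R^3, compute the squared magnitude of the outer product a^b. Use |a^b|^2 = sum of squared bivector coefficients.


a wedge b = (a1*b2 - a2*b1)*e12 + (a1*b3 - a3*b1)*e13 + (a2*b3 - a3*b2)*e23
e12 coeff: (-3)*(-2) - 4*4 = 6 - 16 = -10
e13 coeff: (-3)*(-2) - 5*4 = 6 - 20 = -14
e23 coeff: 4*(-2) - 5*(-2) = -8 - (-10) = 2
|a wedge b|^2 = (-10)^2 + (-14)^2 + 2^2
= 100 + 196 + 4
= 300


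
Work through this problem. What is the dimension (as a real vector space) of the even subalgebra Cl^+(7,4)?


Even subalgebra dimension = 2^(n-1)
n = 7 + 4 = 11
2^(11 - 1) = 2^10 = 1024
Verification: sum of C(11,k) for even k = 1 + 55 + 330 + 462 + 165 + 11 = 1024
Result = 1024


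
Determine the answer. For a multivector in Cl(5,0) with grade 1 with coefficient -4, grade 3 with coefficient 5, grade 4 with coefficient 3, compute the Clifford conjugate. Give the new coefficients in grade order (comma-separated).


Clifford conjugate sign for grade k: (-1)^(k(k+1)/2)
Grade 1: (-1)^(1*2/2) = (-1)^1 = -1, coeff -4 -> 4
Grade 3: (-1)^(3*4/2) = (-1)^6 = 1, coeff 5 -> 5
Grade 4: (-1)^(4*5/2) = (-1)^10 = 1, coeff 3 -> 3
Conjugated coefficients: 4, 5, 3


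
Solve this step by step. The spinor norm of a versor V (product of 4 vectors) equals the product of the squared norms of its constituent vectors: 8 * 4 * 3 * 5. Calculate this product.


Spinor norm N(V) = |v1|^2 * |v2|^2 * ... * |v4|^2
= 8 * 4 * 3 * 5
Running product: 8, 32, 96, 480
N(V) = 480


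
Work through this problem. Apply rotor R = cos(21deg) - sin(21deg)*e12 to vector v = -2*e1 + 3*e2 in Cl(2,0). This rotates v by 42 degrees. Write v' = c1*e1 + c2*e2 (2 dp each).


Rotor R = cos(21deg) - sin(21deg)*e12
Rotation angle theta = 2 * 21 = 42 degrees
v' = R*v*~R rotates v by theta.
cos(42deg) = 0.7431, sin(42deg) = 0.6691
v'_1 = -2*cos(42deg) - 3*sin(42deg)
= -2*0.7431 - 3*0.6691
= -3.49
v'_2 = -2*sin(42deg) + 3*cos(42deg)
= -2*0.6691 + 3*0.7431
= 0.89
v' = -3.49*e1 + 0.89*e2


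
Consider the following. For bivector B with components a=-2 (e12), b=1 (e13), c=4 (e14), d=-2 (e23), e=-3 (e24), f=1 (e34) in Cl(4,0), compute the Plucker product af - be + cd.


Plucker relation: af - be + cd
a*f = (-2)*1 = -2
b*e = 1*(-3) = -3
c*d = 4*(-2) = -8
af - be + cd = -2 - (-3) + (-8)
= -7


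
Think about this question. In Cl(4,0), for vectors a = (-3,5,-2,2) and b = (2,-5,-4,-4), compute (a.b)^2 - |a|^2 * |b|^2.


a . b = (-3)*2 + 5*(-5) + (-2)*(-4) + 2*(-4)
= -6 + (-25) + 8 + (-8) = -31
|a|^2 = (-3)^2 + 5^2 + (-2)^2 + 2^2 = 42
|b|^2 = 2^2 + (-5)^2 + (-4)^2 + (-4)^2 = 61
(a.b)^2 = (-31)^2 = 961
|a|^2 * |b|^2 = 42 * 61 = 2562
Result = 961 - 2562 = -1601


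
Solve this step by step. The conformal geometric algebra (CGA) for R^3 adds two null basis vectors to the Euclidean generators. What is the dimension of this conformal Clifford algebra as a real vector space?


The conformal model of R^3 uses Cl(4,1): the 3 Euclidean generators plus two extra orthogonal generators e+ (e+^2 = +1) and e- (e-^2 = -1), from which the null vectors e0, einf are built.
Number of generators m = 3 + 2 = 5.
dim Cl(p,q) = 2^m = 2^5 = 32


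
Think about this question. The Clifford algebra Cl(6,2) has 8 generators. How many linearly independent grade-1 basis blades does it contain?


Number of grade-k basis blades in Cl(p,q) with n = p + q is C(n, k).
n = 6 + 2 = 8
C(8, 1) = 8! / (1! * 7!)
= 40320 / (1 * 5040)
= 8


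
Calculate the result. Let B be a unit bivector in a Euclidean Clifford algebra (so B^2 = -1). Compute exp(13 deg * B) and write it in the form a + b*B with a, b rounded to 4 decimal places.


For a unit bivector B with B^2 = -1, the exponential series gives
e^(theta*B) = cos(theta) + sin(theta)*B (the GA analogue of Euler's formula).
theta = 13 degrees = 0.226893 rad
cos(13 deg) = 0.9744
sin(13 deg) = 0.2250
exp(theta*B) = 0.9744 + 0.2250*B


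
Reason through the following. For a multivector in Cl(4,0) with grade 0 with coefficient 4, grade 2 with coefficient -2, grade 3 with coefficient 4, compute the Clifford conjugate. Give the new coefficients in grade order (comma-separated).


Clifford conjugate sign for grade k: (-1)^(k(k+1)/2)
Grade 0: (-1)^(0*1/2) = (-1)^0 = 1, coeff 4 -> 4
Grade 2: (-1)^(2*3/2) = (-1)^3 = -1, coeff -2 -> 2
Grade 3: (-1)^(3*4/2) = (-1)^6 = 1, coeff 4 -> 4
Conjugated coefficients: 4, 2, 4


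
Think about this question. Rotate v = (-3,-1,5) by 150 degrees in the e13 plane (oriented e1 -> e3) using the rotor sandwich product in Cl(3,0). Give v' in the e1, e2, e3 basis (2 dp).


Rotor R = cos(75deg) - sin(75deg)*e13
Rotation angle theta = 2 * 75 = 150 degrees in the e13 plane (e1 -> e3).
The component perpendicular to the plane (e2) is invariant: v'_2 = v2 = -1.00
cos(150deg) = -0.8660, sin(150deg) = 0.5000
v'_1 = v1*cos(theta) - v3*sin(theta) = -3*(-0.8660) - 5*0.5000 = 0.10
v'_3 = v1*sin(theta) + v3*cos(theta) = -3*0.5000 + 5*(-0.8660) = -5.83
v' = 0.10*e1 - 1.00*e2 - 5.83*e3


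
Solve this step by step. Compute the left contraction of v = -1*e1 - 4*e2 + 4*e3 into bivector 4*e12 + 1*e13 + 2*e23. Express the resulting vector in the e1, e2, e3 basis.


Left contraction v _| B = <vB>_1 (grade-1 part of the geometric product vB).
Using e1_|e12 = e2, e2_|e12 = -e1, e1_|e13 = e3, e3_|e13 = -e1, e2_|e23 = e3, e3_|e23 = -e2:
e1 coeff: -v2*b12 - v3*b13 = -(-4)*(4) - (4)*(1) = 12
e2 coeff: v1*b12 - v3*b23 = (-1)*(4) - (4)*(2) = -12
e3 coeff: v1*b13 + v2*b23 = (-1)*(1) + (-4)*(2) = -9
v _| B = 12*e1 - 12*e2 - 9*e3


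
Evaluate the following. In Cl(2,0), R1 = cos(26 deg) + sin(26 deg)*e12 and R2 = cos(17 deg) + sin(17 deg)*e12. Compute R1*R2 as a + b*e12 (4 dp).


Same-plane rotors commute and their half-angles add:
R1*R2 = cos(a1 + a2) + sin(a1 + a2)*e12.
a1 + a2 = 26 + 17 = 43 deg
cos(43 deg) = 0.7314
sin(43 deg) = 0.6820
R1*R2 = 0.7314 + 0.6820*e12


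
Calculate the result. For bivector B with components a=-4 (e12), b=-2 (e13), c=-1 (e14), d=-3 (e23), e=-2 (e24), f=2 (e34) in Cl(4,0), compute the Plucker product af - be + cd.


Plucker relation: af - be + cd
a*f = (-4)*2 = -8
b*e = (-2)*(-2) = 4
c*d = (-1)*(-3) = 3
af - be + cd = -8 - 4 + 3
= -9


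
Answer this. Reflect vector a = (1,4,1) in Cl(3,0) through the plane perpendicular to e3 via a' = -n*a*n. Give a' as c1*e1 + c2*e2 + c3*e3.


Reflection formula: a' = -n*a*n, with n = e3 (unit vector, n^2 = 1).
For reflection through hyperplane perp to e3:
The component along e3 flips sign, others stay.
a = (1, 4, 1)
a' = (1, 4, -1)
a' = 1*e1 + 4*e2 - 1*e3


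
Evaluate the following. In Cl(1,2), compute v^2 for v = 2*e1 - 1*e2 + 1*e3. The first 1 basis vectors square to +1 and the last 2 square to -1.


v^2 = sum of c_i^2 * e_i^2
Positive signature terms (e_i^2 = +1): 2^2 = 4
Negative signature terms (e_j^2 = -1): (-1)^2 + 1^2 = 2
v^2 = 4 - 2 = 2


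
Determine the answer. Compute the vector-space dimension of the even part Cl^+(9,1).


Even subalgebra dimension = 2^(n-1)
n = 9 + 1 = 10
2^(10 - 1) = 2^9 = 512
Verification: sum of C(10,k) for even k = 1 + 45 + 210 + 210 + 45 + 1 = 512
Result = 512


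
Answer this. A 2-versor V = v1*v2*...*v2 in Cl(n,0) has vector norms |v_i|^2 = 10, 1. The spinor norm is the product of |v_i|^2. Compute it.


Spinor norm N(V) = |v1|^2 * |v2|^2 * ... * |v2|^2
= 10 * 1
Running product: 10, 10
N(V) = 10


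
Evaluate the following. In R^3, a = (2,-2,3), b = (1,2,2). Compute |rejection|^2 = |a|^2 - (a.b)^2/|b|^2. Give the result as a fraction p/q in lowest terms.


|a|^2 = 2^2 + (-2)^2 + 3^2 = 17
|b|^2 = 1^2 + 2^2 + 2^2 = 9
a . b = 2*1 + (-2)*2 + 3*2 = 4
(a.b)^2 = 4^2 = 16
|rej|^2 = 17 - 16/9
= (153 - 16)/9
= 137/9
In lowest terms: 137/9


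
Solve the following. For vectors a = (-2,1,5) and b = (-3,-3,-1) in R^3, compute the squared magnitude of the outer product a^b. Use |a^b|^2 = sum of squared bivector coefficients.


a wedge b = (a1*b2 - a2*b1)*e12 + (a1*b3 - a3*b1)*e13 + (a2*b3 - a3*b2)*e23
e12 coeff: (-2)*(-3) - 1*(-3) = 6 - (-3) = 9
e13 coeff: (-2)*(-1) - 5*(-3) = 2 - (-15) = 17
e23 coeff: 1*(-1) - 5*(-3) = -1 - (-15) = 14
|a wedge b|^2 = 9^2 + 17^2 + 14^2
= 81 + 289 + 196
= 566


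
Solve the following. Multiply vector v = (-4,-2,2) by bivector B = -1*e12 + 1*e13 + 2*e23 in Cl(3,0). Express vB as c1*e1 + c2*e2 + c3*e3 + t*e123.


vB has grade-1 (vector) and grade-3 (trivector) parts: vB = (v _| B) + (v ^ B).
Vector part <vB>_1:
  e1: -v2*b12 - v3*b13 = -(-2)*(-1) - (2)*(1) = -4
  e2: v1*b12 - v3*b23 = (-4)*(-1) - (2)*(2) = 0
  e3: v1*b13 + v2*b23 = (-4)*(1) + (-2)*(2) = -8
Trivector part <vB>_3:
  e123: v1*b23 - v2*b13 + v3*b12 = (-4)*(2) - (-2)*(1) + (2)*(-1) = -8
vB = -4*e1 + 0*e2 - 8*e3 - 8*e123


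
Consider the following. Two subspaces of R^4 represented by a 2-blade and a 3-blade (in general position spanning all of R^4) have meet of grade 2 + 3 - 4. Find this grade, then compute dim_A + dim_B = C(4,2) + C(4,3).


Meet grade = grade(A) + grade(B) - n
= 2 + 3 - 4 = 1
C(4,2) = 6
C(4,3) = 4
dim_A + dim_B = 6 + 4 = 10
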